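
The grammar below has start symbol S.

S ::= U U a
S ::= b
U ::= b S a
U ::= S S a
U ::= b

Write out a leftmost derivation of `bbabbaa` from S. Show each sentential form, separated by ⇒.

S ⇒ UUa ⇒ bSaUa ⇒ bbaUa ⇒ bbabSaa ⇒ bbabbaa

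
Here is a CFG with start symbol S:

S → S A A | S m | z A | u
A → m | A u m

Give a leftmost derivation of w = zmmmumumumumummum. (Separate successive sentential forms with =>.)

S => SAA => SmAA => zAmAA => zmmAA => zmmAumA => zmmAumumA => zmmAumumumA => zmmAumumumumA => zmmAumumumumumA => zmmmumumumumumA => zmmmumumumumumAum => zmmmumumumumummum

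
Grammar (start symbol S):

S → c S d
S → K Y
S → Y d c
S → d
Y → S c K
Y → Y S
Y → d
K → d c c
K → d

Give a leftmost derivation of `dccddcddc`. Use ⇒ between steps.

S⇒Ydc⇒ScKdc⇒KYcKdc⇒dccYcKdc⇒dccYScKdc⇒dccdScKdc⇒dccddcKdc⇒dccddcddc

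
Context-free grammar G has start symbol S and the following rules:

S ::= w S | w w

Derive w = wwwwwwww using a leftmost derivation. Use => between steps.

S=>wS=>wwS=>wwwS=>wwwwS=>wwwwwS=>wwwwwwS=>wwwwwwww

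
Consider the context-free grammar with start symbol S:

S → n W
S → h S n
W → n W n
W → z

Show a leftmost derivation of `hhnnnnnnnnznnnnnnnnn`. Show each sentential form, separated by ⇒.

S ⇒ hSn   [S → h S n]
hSn ⇒ hhSnn   [S → h S n]
hhSnn ⇒ hhnWnn   [S → n W]
hhnWnn ⇒ hhnnWnnn   [W → n W n]
hhnnWnnn ⇒ hhnnnWnnnn   [W → n W n]
hhnnnWnnnn ⇒ hhnnnnWnnnnn   [W → n W n]
hhnnnnWnnnnn ⇒ hhnnnnnWnnnnnn   [W → n W n]
hhnnnnnWnnnnnn ⇒ hhnnnnnnWnnnnnnn   [W → n W n]
hhnnnnnnWnnnnnnn ⇒ hhnnnnnnnWnnnnnnnn   [W → n W n]
hhnnnnnnnWnnnnnnnn ⇒ hhnnnnnnnnWnnnnnnnnn   [W → n W n]
hhnnnnnnnnWnnnnnnnnn ⇒ hhnnnnnnnnznnnnnnnnn   [W → z]

S ⇒ hSn ⇒ hhSnn ⇒ hhnWnn ⇒ hhnnWnnn ⇒ hhnnnWnnnn ⇒ hhnnnnWnnnnn ⇒ hhnnnnnWnnnnnn ⇒ hhnnnnnnWnnnnnnn ⇒ hhnnnnnnnWnnnnnnnn ⇒ hhnnnnnnnnWnnnnnnnnn ⇒ hhnnnnnnnnznnnnnnnnn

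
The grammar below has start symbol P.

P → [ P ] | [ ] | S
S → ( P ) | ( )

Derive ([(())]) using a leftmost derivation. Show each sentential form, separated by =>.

P=>S=>(P)=>([P])=>([S])=>([(P)])=>([(S)])=>([(())])

P => S   [P → S]
S => (P)   [S → ( P )]
(P) => ([P])   [P → [ P ]]
([P]) => ([S])   [P → S]
([S]) => ([(P)])   [S → ( P )]
([(P)]) => ([(S)])   [P → S]
([(S)]) => ([(())])   [S → ( )]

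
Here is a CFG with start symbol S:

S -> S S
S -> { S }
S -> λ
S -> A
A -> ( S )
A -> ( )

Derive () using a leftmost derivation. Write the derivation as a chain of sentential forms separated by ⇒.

S ⇒ SS   [S -> S S]
SS ⇒ SSS   [S -> S S]
SSS ⇒ ASS   [S -> A]
ASS ⇒ ()SS   [A -> ( )]
()SS ⇒ ()S   [S -> λ]
()S ⇒ ()   [S -> λ]

S⇒SS⇒SSS⇒ASS⇒()SS⇒()S⇒()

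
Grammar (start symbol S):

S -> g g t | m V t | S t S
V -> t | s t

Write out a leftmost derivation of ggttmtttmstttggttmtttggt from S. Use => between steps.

S => StS   [S -> S t S]
StS => StStS   [S -> S t S]
StStS => StStStS   [S -> S t S]
StStStS => StStStStS   [S -> S t S]
StStStStS => ggttStStStS   [S -> g g t]
ggttStStStS => ggttmVttStStS   [S -> m V t]
ggttmVttStStS => ggttmtttStStS   [V -> t]
ggttmtttStStS => ggttmtttmVttStS   [S -> m V t]
ggttmtttmVttStS => ggttmtttmstttStS   [V -> s t]
ggttmtttmstttStS => ggttmtttmstttggttS   [S -> g g t]
ggttmtttmstttggttS => ggttmtttmstttggttStS   [S -> S t S]
ggttmtttmstttggttStS => ggttmtttmstttggttmVttS   [S -> m V t]
ggttmtttmstttggttmVttS => ggttmtttmstttggttmtttS   [V -> t]
ggttmtttmstttggttmtttS => ggttmtttmstttggttmtttggt   [S -> g g t]

S=>StS=>StStS=>StStStS=>StStStStS=>ggttStStStS=>ggttmVttStStS=>ggttmtttStStS=>ggttmtttmVttStS=>ggttmtttmstttStS=>ggttmtttmstttggttS=>ggttmtttmstttggttStS=>ggttmtttmstttggttmVttS=>ggttmtttmstttggttmtttS=>ggttmtttmstttggttmtttggt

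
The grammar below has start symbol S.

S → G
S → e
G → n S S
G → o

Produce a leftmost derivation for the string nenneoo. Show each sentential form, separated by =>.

S => G   [S → G]
G => nSS   [G → n S S]
nSS => neS   [S → e]
neS => neG   [S → G]
neG => nenSS   [G → n S S]
nenSS => nenGS   [S → G]
nenGS => nennSSS   [G → n S S]
nennSSS => nenneSS   [S → e]
nenneSS => nenneGS   [S → G]
nenneGS => nenneoS   [G → o]
nenneoS => nenneoG   [S → G]
nenneoG => nenneoo   [G → o]

S=>G=>nSS=>neS=>neG=>nenSS=>nenGS=>nennSSS=>nenneSS=>nenneGS=>nenneoS=>nenneoG=>nenneoo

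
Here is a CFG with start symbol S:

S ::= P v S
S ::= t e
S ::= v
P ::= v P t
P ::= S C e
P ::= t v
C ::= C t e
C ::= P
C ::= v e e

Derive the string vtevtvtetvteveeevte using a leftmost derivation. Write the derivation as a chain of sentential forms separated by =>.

S => PvS   [S ::= P v S]
PvS => SCevS   [P ::= S C e]
SCevS => PvSCevS   [S ::= P v S]
PvSCevS => vPtvSCevS   [P ::= v P t]
vPtvSCevS => vSCetvSCevS   [P ::= S C e]
vSCetvSCevS => vteCetvSCevS   [S ::= t e]
vteCetvSCevS => vtePetvSCevS   [C ::= P]
vtePetvSCevS => vtevPtetvSCevS   [P ::= v P t]
vtevPtetvSCevS => vtevtvtetvSCevS   [P ::= t v]
vtevtvtetvSCevS => vtevtvtetvteCevS   [S ::= t e]
vtevtvtetvteCevS => vtevtvtetvteveeevS   [C ::= v e e]
vtevtvtetvteveeevS => vtevtvtetvteveeevte   [S ::= t e]

S => PvS => SCevS => PvSCevS => vPtvSCevS => vSCetvSCevS => vteCetvSCevS => vtePetvSCevS => vtevPtetvSCevS => vtevtvtetvSCevS => vtevtvtetvteCevS => vtevtvtetvteveeevS => vtevtvtetvteveeevte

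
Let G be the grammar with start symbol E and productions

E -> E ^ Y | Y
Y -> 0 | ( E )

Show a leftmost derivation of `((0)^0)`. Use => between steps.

E => Y => (E) => (E^Y) => (Y^Y) => ((E)^Y) => ((Y)^Y) => ((0)^Y) => ((0)^0)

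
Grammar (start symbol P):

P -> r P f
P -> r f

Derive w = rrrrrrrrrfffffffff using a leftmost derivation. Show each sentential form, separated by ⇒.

P ⇒ rPf   [P -> r P f]
rPf ⇒ rrPff   [P -> r P f]
rrPff ⇒ rrrPfff   [P -> r P f]
rrrPfff ⇒ rrrrPffff   [P -> r P f]
rrrrPffff ⇒ rrrrrPfffff   [P -> r P f]
rrrrrPfffff ⇒ rrrrrrPffffff   [P -> r P f]
rrrrrrPffffff ⇒ rrrrrrrPfffffff   [P -> r P f]
rrrrrrrPfffffff ⇒ rrrrrrrrPffffffff   [P -> r P f]
rrrrrrrrPffffffff ⇒ rrrrrrrrrfffffffff   [P -> r f]

P ⇒ rPf ⇒ rrPff ⇒ rrrPfff ⇒ rrrrPffff ⇒ rrrrrPfffff ⇒ rrrrrrPffffff ⇒ rrrrrrrPfffffff ⇒ rrrrrrrrPffffffff ⇒ rrrrrrrrrfffffffff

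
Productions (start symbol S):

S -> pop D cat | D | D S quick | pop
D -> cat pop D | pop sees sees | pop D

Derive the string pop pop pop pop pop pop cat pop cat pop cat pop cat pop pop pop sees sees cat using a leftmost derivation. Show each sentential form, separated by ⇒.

S ⇒ pop D cat   [S -> pop D cat]
pop D cat ⇒ pop pop D cat   [D -> pop D]
pop pop D cat ⇒ pop pop pop D cat   [D -> pop D]
pop pop pop D cat ⇒ pop pop pop pop D cat   [D -> pop D]
pop pop pop pop D cat ⇒ pop pop pop pop pop D cat   [D -> pop D]
pop pop pop pop pop D cat ⇒ pop pop pop pop pop pop D cat   [D -> pop D]
pop pop pop pop pop pop D cat ⇒ pop pop pop pop pop pop cat pop D cat   [D -> cat pop D]
pop pop pop pop pop pop cat pop D cat ⇒ pop pop pop pop pop pop cat pop cat pop D cat   [D -> cat pop D]
pop pop pop pop pop pop cat pop cat pop D cat ⇒ pop pop pop pop pop pop cat pop cat pop cat pop D cat   [D -> cat pop D]
pop pop pop pop pop pop cat pop cat pop cat pop D cat ⇒ pop pop pop pop pop pop cat pop cat pop cat pop cat pop D cat   [D -> cat pop D]
pop pop pop pop pop pop cat pop cat pop cat pop cat pop D cat ⇒ pop pop pop pop pop pop cat pop cat pop cat pop cat pop pop D cat   [D -> pop D]
pop pop pop pop pop pop cat pop cat pop cat pop cat pop pop D cat ⇒ pop pop pop pop pop pop cat pop cat pop cat pop cat pop pop pop sees sees cat   [D -> pop sees sees]

S ⇒ pop D cat ⇒ pop pop D cat ⇒ pop pop pop D cat ⇒ pop pop pop pop D cat ⇒ pop pop pop pop pop D cat ⇒ pop pop pop pop pop pop D cat ⇒ pop pop pop pop pop pop cat pop D cat ⇒ pop pop pop pop pop pop cat pop cat pop D cat ⇒ pop pop pop pop pop pop cat pop cat pop cat pop D cat ⇒ pop pop pop pop pop pop cat pop cat pop cat pop cat pop D cat ⇒ pop pop pop pop pop pop cat pop cat pop cat pop cat pop pop D cat ⇒ pop pop pop pop pop pop cat pop cat pop cat pop cat pop pop pop sees sees cat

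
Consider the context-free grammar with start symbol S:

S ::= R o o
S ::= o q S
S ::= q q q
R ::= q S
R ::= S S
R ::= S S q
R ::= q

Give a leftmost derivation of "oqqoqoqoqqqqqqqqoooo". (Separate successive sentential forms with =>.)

S=>oqS=>oqRoo=>oqqSoo=>oqqoqSoo=>oqqoqoqSoo=>oqqoqoqoqSoo=>oqqoqoqoqRoooo=>oqqoqoqoqSSqoooo=>oqqoqoqoqqqqSqoooo=>oqqoqoqoqqqqqqqqoooo

S => oqS   [S ::= o q S]
oqS => oqRoo   [S ::= R o o]
oqRoo => oqqSoo   [R ::= q S]
oqqSoo => oqqoqSoo   [S ::= o q S]
oqqoqSoo => oqqoqoqSoo   [S ::= o q S]
oqqoqoqSoo => oqqoqoqoqSoo   [S ::= o q S]
oqqoqoqoqSoo => oqqoqoqoqRoooo   [S ::= R o o]
oqqoqoqoqRoooo => oqqoqoqoqSSqoooo   [R ::= S S q]
oqqoqoqoqSSqoooo => oqqoqoqoqqqqSqoooo   [S ::= q q q]
oqqoqoqoqqqqSqoooo => oqqoqoqoqqqqqqqqoooo   [S ::= q q q]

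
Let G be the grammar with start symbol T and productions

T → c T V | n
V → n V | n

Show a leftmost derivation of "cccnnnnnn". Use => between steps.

T => cTV => ccTVV => cccTVVV => cccnVVV => cccnnVV => cccnnnVV => cccnnnnVV => cccnnnnnV => cccnnnnnn

T => cTV   [T → c T V]
cTV => ccTVV   [T → c T V]
ccTVV => cccTVVV   [T → c T V]
cccTVVV => cccnVVV   [T → n]
cccnVVV => cccnnVV   [V → n]
cccnnVV => cccnnnVV   [V → n V]
cccnnnVV => cccnnnnVV   [V → n V]
cccnnnnVV => cccnnnnnV   [V → n]
cccnnnnnV => cccnnnnnn   [V → n]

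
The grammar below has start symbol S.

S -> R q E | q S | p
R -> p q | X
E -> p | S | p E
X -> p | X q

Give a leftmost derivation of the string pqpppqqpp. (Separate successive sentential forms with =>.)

S => RqE   [S -> R q E]
RqE => XqE   [R -> X]
XqE => pqE   [X -> p]
pqE => pqpE   [E -> p E]
pqpE => pqppE   [E -> p E]
pqppE => pqppS   [E -> S]
pqppS => pqppRqE   [S -> R q E]
pqppRqE => pqppXqE   [R -> X]
pqppXqE => pqppXqqE   [X -> X q]
pqppXqqE => pqpppqqE   [X -> p]
pqpppqqE => pqpppqqpE   [E -> p E]
pqpppqqpE => pqpppqqpp   [E -> p]

S => RqE => XqE => pqE => pqpE => pqppE => pqppS => pqppRqE => pqppXqE => pqppXqqE => pqpppqqE => pqpppqqpE => pqpppqqpp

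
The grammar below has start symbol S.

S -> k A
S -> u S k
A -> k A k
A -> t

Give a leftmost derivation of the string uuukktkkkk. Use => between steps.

S => uSk   [S -> u S k]
uSk => uuSkk   [S -> u S k]
uuSkk => uuuSkkk   [S -> u S k]
uuuSkkk => uuukAkkk   [S -> k A]
uuukAkkk => uuukkAkkkk   [A -> k A k]
uuukkAkkkk => uuukktkkkk   [A -> t]

S=>uSk=>uuSkk=>uuuSkkk=>uuukAkkk=>uuukkAkkkk=>uuukktkkkk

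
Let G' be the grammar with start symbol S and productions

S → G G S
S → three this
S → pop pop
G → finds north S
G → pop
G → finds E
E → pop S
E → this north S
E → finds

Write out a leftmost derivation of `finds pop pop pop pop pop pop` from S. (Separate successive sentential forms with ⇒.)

S ⇒ G G S   [S → G G S]
G G S ⇒ finds E G S   [G → finds E]
finds E G S ⇒ finds pop S G S   [E → pop S]
finds pop S G S ⇒ finds pop pop pop G S   [S → pop pop]
finds pop pop pop G S ⇒ finds pop pop pop pop S   [G → pop]
finds pop pop pop pop S ⇒ finds pop pop pop pop pop pop   [S → pop pop]

S ⇒ G G S ⇒ finds E G S ⇒ finds pop S G S ⇒ finds pop pop pop G S ⇒ finds pop pop pop pop S ⇒ finds pop pop pop pop pop pop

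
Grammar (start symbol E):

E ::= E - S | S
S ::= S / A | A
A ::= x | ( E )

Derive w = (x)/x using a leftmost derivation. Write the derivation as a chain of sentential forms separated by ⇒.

E ⇒ S   [E ::= S]
S ⇒ S/A   [S ::= S / A]
S/A ⇒ A/A   [S ::= A]
A/A ⇒ (E)/A   [A ::= ( E )]
(E)/A ⇒ (S)/A   [E ::= S]
(S)/A ⇒ (A)/A   [S ::= A]
(A)/A ⇒ (x)/A   [A ::= x]
(x)/A ⇒ (x)/x   [A ::= x]

E ⇒ S ⇒ S/A ⇒ A/A ⇒ (E)/A ⇒ (S)/A ⇒ (A)/A ⇒ (x)/A ⇒ (x)/x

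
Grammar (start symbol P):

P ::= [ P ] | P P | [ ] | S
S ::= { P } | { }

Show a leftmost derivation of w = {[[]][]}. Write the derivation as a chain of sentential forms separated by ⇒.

P ⇒ S   [P ::= S]
S ⇒ {P}   [S ::= { P }]
{P} ⇒ {PP}   [P ::= P P]
{PP} ⇒ {[P]P}   [P ::= [ P ]]
{[P]P} ⇒ {[[]]P}   [P ::= [ ]]
{[[]]P} ⇒ {[[]][]}   [P ::= [ ]]

P⇒S⇒{P}⇒{PP}⇒{[P]P}⇒{[[]]P}⇒{[[]][]}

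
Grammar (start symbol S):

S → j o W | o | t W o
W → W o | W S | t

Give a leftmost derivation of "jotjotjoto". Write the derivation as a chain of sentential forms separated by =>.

S => joW   [S → j o W]
joW => joWo   [W → W o]
joWo => joWSo   [W → W S]
joWSo => joWSSo   [W → W S]
joWSSo => jotSSo   [W → t]
jotSSo => jotjoWSo   [S → j o W]
jotjoWSo => jotjotSo   [W → t]
jotjotSo => jotjotjoWo   [S → j o W]
jotjotjoWo => jotjotjoto   [W → t]

S => joW => joWo => joWSo => joWSSo => jotSSo => jotjoWSo => jotjotSo => jotjotjoWo => jotjotjoto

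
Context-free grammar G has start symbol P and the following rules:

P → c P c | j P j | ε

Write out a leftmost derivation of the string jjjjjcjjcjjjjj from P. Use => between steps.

P => jPj => jjPjj => jjjPjjj => jjjjPjjjj => jjjjjPjjjjj => jjjjjcPcjjjjj => jjjjjcjPjcjjjjj => jjjjjcjjcjjjjj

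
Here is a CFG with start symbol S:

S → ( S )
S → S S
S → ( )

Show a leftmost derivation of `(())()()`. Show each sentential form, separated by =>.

S => SS   [S → S S]
SS => (S)S   [S → ( S )]
(S)S => (())S   [S → ( )]
(())S => (())SS   [S → S S]
(())SS => (())()S   [S → ( )]
(())()S => (())()()   [S → ( )]

S => SS => (S)S => (())S => (())SS => (())()S => (())()()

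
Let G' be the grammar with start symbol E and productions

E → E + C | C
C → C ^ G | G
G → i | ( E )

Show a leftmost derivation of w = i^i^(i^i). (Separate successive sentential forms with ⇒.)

E ⇒ C   [E → C]
C ⇒ C^G   [C → C ^ G]
C^G ⇒ C^G^G   [C → C ^ G]
C^G^G ⇒ G^G^G   [C → G]
G^G^G ⇒ i^G^G   [G → i]
i^G^G ⇒ i^i^G   [G → i]
i^i^G ⇒ i^i^(E)   [G → ( E )]
i^i^(E) ⇒ i^i^(C)   [E → C]
i^i^(C) ⇒ i^i^(C^G)   [C → C ^ G]
i^i^(C^G) ⇒ i^i^(G^G)   [C → G]
i^i^(G^G) ⇒ i^i^(i^G)   [G → i]
i^i^(i^G) ⇒ i^i^(i^i)   [G → i]

E ⇒ C ⇒ C^G ⇒ C^G^G ⇒ G^G^G ⇒ i^G^G ⇒ i^i^G ⇒ i^i^(E) ⇒ i^i^(C) ⇒ i^i^(C^G) ⇒ i^i^(G^G) ⇒ i^i^(i^G) ⇒ i^i^(i^i)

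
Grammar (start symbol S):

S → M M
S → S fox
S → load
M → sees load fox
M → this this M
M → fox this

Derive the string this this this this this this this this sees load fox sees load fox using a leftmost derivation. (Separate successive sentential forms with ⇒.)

S ⇒ M M   [S → M M]
M M ⇒ this this M M   [M → this this M]
this this M M ⇒ this this this this M M   [M → this this M]
this this this this M M ⇒ this this this this this this M M   [M → this this M]
this this this this this this M M ⇒ this this this this this this this this M M   [M → this this M]
this this this this this this this this M M ⇒ this this this this this this this this sees load fox M   [M → sees load fox]
this this this this this this this this sees load fox M ⇒ this this this this this this this this sees load fox sees load fox   [M → sees load fox]

S ⇒ M M ⇒ this this M M ⇒ this this this this M M ⇒ this this this this this this M M ⇒ this this this this this this this this M M ⇒ this this this this this this this this sees load fox M ⇒ this this this this this this this this sees load fox sees load fox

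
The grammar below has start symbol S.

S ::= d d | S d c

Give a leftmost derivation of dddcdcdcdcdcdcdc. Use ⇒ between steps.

S⇒Sdc⇒Sdcdc⇒Sdcdcdc⇒Sdcdcdcdc⇒Sdcdcdcdcdc⇒Sdcdcdcdcdcdc⇒Sdcdcdcdcdcdcdc⇒dddcdcdcdcdcdcdc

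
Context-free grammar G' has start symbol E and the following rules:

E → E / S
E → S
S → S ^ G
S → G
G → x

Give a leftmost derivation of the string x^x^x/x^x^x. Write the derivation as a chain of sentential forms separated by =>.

E => E/S   [E → E / S]
E/S => S/S   [E → S]
S/S => S^G/S   [S → S ^ G]
S^G/S => S^G^G/S   [S → S ^ G]
S^G^G/S => G^G^G/S   [S → G]
G^G^G/S => x^G^G/S   [G → x]
x^G^G/S => x^x^G/S   [G → x]
x^x^G/S => x^x^x/S   [G → x]
x^x^x/S => x^x^x/S^G   [S → S ^ G]
x^x^x/S^G => x^x^x/S^G^G   [S → S ^ G]
x^x^x/S^G^G => x^x^x/G^G^G   [S → G]
x^x^x/G^G^G => x^x^x/x^G^G   [G → x]
x^x^x/x^G^G => x^x^x/x^x^G   [G → x]
x^x^x/x^x^G => x^x^x/x^x^x   [G → x]

E => E/S => S/S => S^G/S => S^G^G/S => G^G^G/S => x^G^G/S => x^x^G/S => x^x^x/S => x^x^x/S^G => x^x^x/S^G^G => x^x^x/G^G^G => x^x^x/x^G^G => x^x^x/x^x^G => x^x^x/x^x^x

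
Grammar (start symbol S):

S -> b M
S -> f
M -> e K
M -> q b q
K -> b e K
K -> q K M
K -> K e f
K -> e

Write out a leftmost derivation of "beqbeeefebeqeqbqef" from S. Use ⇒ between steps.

S⇒bM⇒beK⇒beKef⇒beqKMef⇒beqKefMef⇒beqbeKefMef⇒beqbeeefMef⇒beqbeeefeKef⇒beqbeeefebeKef⇒beqbeeefebeqKMef⇒beqbeeefebeqeMef⇒beqbeeefebeqeqbqef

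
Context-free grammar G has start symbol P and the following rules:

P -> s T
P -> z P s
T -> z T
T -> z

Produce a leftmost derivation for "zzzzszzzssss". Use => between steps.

P => zPs   [P -> z P s]
zPs => zzPss   [P -> z P s]
zzPss => zzzPsss   [P -> z P s]
zzzPsss => zzzzPssss   [P -> z P s]
zzzzPssss => zzzzsTssss   [P -> s T]
zzzzsTssss => zzzzszTssss   [T -> z T]
zzzzszTssss => zzzzszzTssss   [T -> z T]
zzzzszzTssss => zzzzszzzssss   [T -> z]

P => zPs => zzPss => zzzPsss => zzzzPssss => zzzzsTssss => zzzzszTssss => zzzzszzTssss => zzzzszzzssss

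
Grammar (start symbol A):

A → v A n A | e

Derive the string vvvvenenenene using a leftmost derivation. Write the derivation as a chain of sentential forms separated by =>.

A=>vAnA=>vvAnAnA=>vvvAnAnAnA=>vvvvAnAnAnAnA=>vvvvenAnAnAnA=>vvvvenenAnAnA=>vvvvenenenAnA=>vvvvenenenenA=>vvvvenenenene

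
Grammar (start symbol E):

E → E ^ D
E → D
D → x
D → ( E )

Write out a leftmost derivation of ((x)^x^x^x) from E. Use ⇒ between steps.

E ⇒ D ⇒ (E) ⇒ (E^D) ⇒ (E^D^D) ⇒ (E^D^D^D) ⇒ (D^D^D^D) ⇒ ((E)^D^D^D) ⇒ ((D)^D^D^D) ⇒ ((x)^D^D^D) ⇒ ((x)^x^D^D) ⇒ ((x)^x^x^D) ⇒ ((x)^x^x^x)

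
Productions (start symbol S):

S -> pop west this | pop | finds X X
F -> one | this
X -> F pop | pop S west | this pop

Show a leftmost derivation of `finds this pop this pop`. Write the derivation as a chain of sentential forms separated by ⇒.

S ⇒ finds X X ⇒ finds F pop X ⇒ finds this pop X ⇒ finds this pop F pop ⇒ finds this pop this pop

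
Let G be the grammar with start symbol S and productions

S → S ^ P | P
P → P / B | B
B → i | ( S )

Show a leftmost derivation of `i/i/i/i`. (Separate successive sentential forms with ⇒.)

S⇒P⇒P/B⇒P/B/B⇒P/B/B/B⇒B/B/B/B⇒i/B/B/B⇒i/i/B/B⇒i/i/i/B⇒i/i/i/i

S ⇒ P   [S → P]
P ⇒ P/B   [P → P / B]
P/B ⇒ P/B/B   [P → P / B]
P/B/B ⇒ P/B/B/B   [P → P / B]
P/B/B/B ⇒ B/B/B/B   [P → B]
B/B/B/B ⇒ i/B/B/B   [B → i]
i/B/B/B ⇒ i/i/B/B   [B → i]
i/i/B/B ⇒ i/i/i/B   [B → i]
i/i/i/B ⇒ i/i/i/i   [B → i]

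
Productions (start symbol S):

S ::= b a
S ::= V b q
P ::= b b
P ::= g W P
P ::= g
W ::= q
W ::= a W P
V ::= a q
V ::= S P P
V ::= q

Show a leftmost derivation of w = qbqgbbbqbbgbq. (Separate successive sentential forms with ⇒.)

S ⇒ Vbq ⇒ SPPbq ⇒ VbqPPbq ⇒ SPPbqPPbq ⇒ VbqPPbqPPbq ⇒ qbqPPbqPPbq ⇒ qbqgPbqPPbq ⇒ qbqgbbbqPPbq ⇒ qbqgbbbqbbPbq ⇒ qbqgbbbqbbgbq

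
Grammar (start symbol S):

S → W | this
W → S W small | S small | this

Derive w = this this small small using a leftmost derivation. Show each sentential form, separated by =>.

S => W   [S → W]
W => S small   [W → S small]
S small => W small   [S → W]
W small => S W small small   [W → S W small]
S W small small => this W small small   [S → this]
this W small small => this this small small   [W → this]

S => W => S small => W small => S W small small => this W small small => this this small small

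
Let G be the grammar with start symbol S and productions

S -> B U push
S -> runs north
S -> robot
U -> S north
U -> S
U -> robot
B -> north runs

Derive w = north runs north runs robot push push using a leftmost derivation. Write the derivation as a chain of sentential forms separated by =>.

S => B U push => north runs U push => north runs S push => north runs B U push push => north runs north runs U push push => north runs north runs robot push push

S => B U push   [S -> B U push]
B U push => north runs U push   [B -> north runs]
north runs U push => north runs S push   [U -> S]
north runs S push => north runs B U push push   [S -> B U push]
north runs B U push push => north runs north runs U push push   [B -> north runs]
north runs north runs U push push => north runs north runs robot push push   [U -> robot]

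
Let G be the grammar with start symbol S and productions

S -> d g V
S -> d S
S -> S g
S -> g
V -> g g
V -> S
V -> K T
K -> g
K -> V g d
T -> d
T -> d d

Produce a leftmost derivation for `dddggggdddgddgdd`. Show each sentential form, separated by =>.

S => dS => ddS => dddgV => dddgKT => dddgVgdT => dddgKTgdT => dddgVgdTgdT => dddgKTgdTgdT => dddgVgdTgdTgdT => dddggggdTgdTgdT => dddggggdddgdTgdT => dddggggdddgddgdT => dddggggdddgddgdd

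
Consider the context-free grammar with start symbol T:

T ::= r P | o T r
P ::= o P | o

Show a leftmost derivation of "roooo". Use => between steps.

T => rP   [T ::= r P]
rP => roP   [P ::= o P]
roP => rooP   [P ::= o P]
rooP => roooP   [P ::= o P]
roooP => roooo   [P ::= o]

T => rP => roP => rooP => roooP => roooo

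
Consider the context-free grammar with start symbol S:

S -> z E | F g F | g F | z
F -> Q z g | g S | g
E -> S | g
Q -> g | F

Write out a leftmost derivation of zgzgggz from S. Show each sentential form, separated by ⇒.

S ⇒ zE ⇒ zS ⇒ zFgF ⇒ zQzggF ⇒ zFzggF ⇒ zgzggF ⇒ zgzgggS ⇒ zgzgggz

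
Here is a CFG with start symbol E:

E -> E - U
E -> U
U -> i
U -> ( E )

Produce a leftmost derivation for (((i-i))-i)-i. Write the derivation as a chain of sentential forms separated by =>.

E => E-U => U-U => (E)-U => (E-U)-U => (U-U)-U => ((E)-U)-U => ((U)-U)-U => (((E))-U)-U => (((E-U))-U)-U => (((U-U))-U)-U => (((i-U))-U)-U => (((i-i))-U)-U => (((i-i))-i)-U => (((i-i))-i)-i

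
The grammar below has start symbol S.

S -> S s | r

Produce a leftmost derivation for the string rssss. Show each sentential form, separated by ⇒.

S⇒Ss⇒Sss⇒Ssss⇒Sssss⇒rssss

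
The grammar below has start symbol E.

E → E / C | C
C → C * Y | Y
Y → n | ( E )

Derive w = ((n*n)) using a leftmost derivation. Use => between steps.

E => C   [E → C]
C => Y   [C → Y]
Y => (E)   [Y → ( E )]
(E) => (C)   [E → C]
(C) => (Y)   [C → Y]
(Y) => ((E))   [Y → ( E )]
((E)) => ((C))   [E → C]
((C)) => ((C*Y))   [C → C * Y]
((C*Y)) => ((Y*Y))   [C → Y]
((Y*Y)) => ((n*Y))   [Y → n]
((n*Y)) => ((n*n))   [Y → n]

E => C => Y => (E) => (C) => (Y) => ((E)) => ((C)) => ((C*Y)) => ((Y*Y)) => ((n*Y)) => ((n*n))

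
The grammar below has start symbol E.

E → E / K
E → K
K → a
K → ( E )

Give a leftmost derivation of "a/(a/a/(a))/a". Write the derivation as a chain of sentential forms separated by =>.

E => E/K   [E → E / K]
E/K => E/K/K   [E → E / K]
E/K/K => K/K/K   [E → K]
K/K/K => a/K/K   [K → a]
a/K/K => a/(E)/K   [K → ( E )]
a/(E)/K => a/(E/K)/K   [E → E / K]
a/(E/K)/K => a/(E/K/K)/K   [E → E / K]
a/(E/K/K)/K => a/(K/K/K)/K   [E → K]
a/(K/K/K)/K => a/(a/K/K)/K   [K → a]
a/(a/K/K)/K => a/(a/a/K)/K   [K → a]
a/(a/a/K)/K => a/(a/a/(E))/K   [K → ( E )]
a/(a/a/(E))/K => a/(a/a/(K))/K   [E → K]
a/(a/a/(K))/K => a/(a/a/(a))/K   [K → a]
a/(a/a/(a))/K => a/(a/a/(a))/a   [K → a]

E => E/K => E/K/K => K/K/K => a/K/K => a/(E)/K => a/(E/K)/K => a/(E/K/K)/K => a/(K/K/K)/K => a/(a/K/K)/K => a/(a/a/K)/K => a/(a/a/(E))/K => a/(a/a/(K))/K => a/(a/a/(a))/K => a/(a/a/(a))/a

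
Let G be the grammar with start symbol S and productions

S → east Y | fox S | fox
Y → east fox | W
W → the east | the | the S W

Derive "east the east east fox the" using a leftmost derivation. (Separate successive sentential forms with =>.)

S => east Y   [S → east Y]
east Y => east W   [Y → W]
east W => east the S W   [W → the S W]
east the S W => east the east Y W   [S → east Y]
east the east Y W => east the east east fox W   [Y → east fox]
east the east east fox W => east the east east fox the   [W → the]

S => east Y => east W => east the S W => east the east Y W => east the east east fox W => east the east east fox the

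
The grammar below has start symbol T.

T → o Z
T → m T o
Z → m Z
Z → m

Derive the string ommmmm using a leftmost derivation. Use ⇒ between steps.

T ⇒ oZ ⇒ omZ ⇒ ommZ ⇒ ommmZ ⇒ ommmmZ ⇒ ommmmm

T ⇒ oZ   [T → o Z]
oZ ⇒ omZ   [Z → m Z]
omZ ⇒ ommZ   [Z → m Z]
ommZ ⇒ ommmZ   [Z → m Z]
ommmZ ⇒ ommmmZ   [Z → m Z]
ommmmZ ⇒ ommmmm   [Z → m]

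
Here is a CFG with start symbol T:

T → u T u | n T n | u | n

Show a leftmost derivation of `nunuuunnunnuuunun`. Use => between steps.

T => nTn => nuTun => nunTnun => nunuTunun => nunuuTuunun => nunuuuTuuunun => nunuuunTnuuunun => nunuuunnTnnuuunun => nunuuunnunnuuunun

T => nTn   [T → n T n]
nTn => nuTun   [T → u T u]
nuTun => nunTnun   [T → n T n]
nunTnun => nunuTunun   [T → u T u]
nunuTunun => nunuuTuunun   [T → u T u]
nunuuTuunun => nunuuuTuuunun   [T → u T u]
nunuuuTuuunun => nunuuunTnuuunun   [T → n T n]
nunuuunTnuuunun => nunuuunnTnnuuunun   [T → n T n]
nunuuunnTnnuuunun => nunuuunnunnuuunun   [T → u]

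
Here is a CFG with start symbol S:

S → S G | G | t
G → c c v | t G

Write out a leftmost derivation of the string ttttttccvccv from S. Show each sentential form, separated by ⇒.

S⇒SG⇒GG⇒tGG⇒ttGG⇒tttGG⇒ttttGG⇒tttttGG⇒ttttttGG⇒ttttttccvG⇒ttttttccvccv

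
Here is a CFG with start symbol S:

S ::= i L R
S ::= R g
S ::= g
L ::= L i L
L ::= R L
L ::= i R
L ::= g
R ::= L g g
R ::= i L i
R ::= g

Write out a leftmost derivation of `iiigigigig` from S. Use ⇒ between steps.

S ⇒ iLR ⇒ iiRR ⇒ iiiLiR ⇒ iiiLiLiR ⇒ iiiLiLiLiR ⇒ iiigiLiLiR ⇒ iiigigiLiR ⇒ iiigigigiR ⇒ iiigigigig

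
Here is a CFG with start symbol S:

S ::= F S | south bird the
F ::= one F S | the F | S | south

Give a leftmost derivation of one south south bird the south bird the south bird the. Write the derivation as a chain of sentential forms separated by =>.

S => F S => one F S S => one S S S => one F S S S => one south S S S => one south south bird the S S => one south south bird the south bird the S => one south south bird the south bird the south bird the

S => F S   [S ::= F S]
F S => one F S S   [F ::= one F S]
one F S S => one S S S   [F ::= S]
one S S S => one F S S S   [S ::= F S]
one F S S S => one south S S S   [F ::= south]
one south S S S => one south south bird the S S   [S ::= south bird the]
one south south bird the S S => one south south bird the south bird the S   [S ::= south bird the]
one south south bird the south bird the S => one south south bird the south bird the south bird the   [S ::= south bird the]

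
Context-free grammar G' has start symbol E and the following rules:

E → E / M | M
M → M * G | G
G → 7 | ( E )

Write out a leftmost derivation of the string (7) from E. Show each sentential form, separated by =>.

E => M => G => (E) => (M) => (G) => (7)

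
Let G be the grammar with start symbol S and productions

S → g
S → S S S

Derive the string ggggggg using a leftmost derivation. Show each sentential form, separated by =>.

S => SSS => SSSSS => SSSSSSS => gSSSSSS => ggSSSSS => gggSSSS => ggggSSS => gggggSS => ggggggS => ggggggg

S => SSS   [S → S S S]
SSS => SSSSS   [S → S S S]
SSSSS => SSSSSSS   [S → S S S]
SSSSSSS => gSSSSSS   [S → g]
gSSSSSS => ggSSSSS   [S → g]
ggSSSSS => gggSSSS   [S → g]
gggSSSS => ggggSSS   [S → g]
ggggSSS => gggggSS   [S → g]
gggggSS => ggggggS   [S → g]
ggggggS => ggggggg   [S → g]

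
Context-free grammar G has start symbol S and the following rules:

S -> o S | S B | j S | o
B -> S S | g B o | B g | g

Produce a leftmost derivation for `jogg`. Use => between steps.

S => SB => SBB => jSBB => joBB => jogB => jogg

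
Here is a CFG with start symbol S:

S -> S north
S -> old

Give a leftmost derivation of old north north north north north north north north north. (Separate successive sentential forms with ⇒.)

S ⇒ S north   [S -> S north]
S north ⇒ S north north   [S -> S north]
S north north ⇒ S north north north   [S -> S north]
S north north north ⇒ S north north north north   [S -> S north]
S north north north north ⇒ S north north north north north   [S -> S north]
S north north north north north ⇒ S north north north north north north   [S -> S north]
S north north north north north north ⇒ S north north north north north north north   [S -> S north]
S north north north north north north north ⇒ S north north north north north north north north   [S -> S north]
S north north north north north north north north ⇒ S north north north north north north north north north   [S -> S north]
S north north north north north north north north north ⇒ old north north north north north north north north north   [S -> old]

S ⇒ S north ⇒ S north north ⇒ S north north north ⇒ S north north north north ⇒ S north north north north north ⇒ S north north north north north north ⇒ S north north north north north north north ⇒ S north north north north north north north north ⇒ S north north north north north north north north north ⇒ old north north north north north north north north north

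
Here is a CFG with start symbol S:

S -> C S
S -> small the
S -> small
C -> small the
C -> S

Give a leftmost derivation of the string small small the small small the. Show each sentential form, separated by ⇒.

S ⇒ C S ⇒ S S ⇒ small S ⇒ small C S ⇒ small S S ⇒ small C S S ⇒ small small the S S ⇒ small small the small S ⇒ small small the small small the

S ⇒ C S   [S -> C S]
C S ⇒ S S   [C -> S]
S S ⇒ small S   [S -> small]
small S ⇒ small C S   [S -> C S]
small C S ⇒ small S S   [C -> S]
small S S ⇒ small C S S   [S -> C S]
small C S S ⇒ small small the S S   [C -> small the]
small small the S S ⇒ small small the small S   [S -> small]
small small the small S ⇒ small small the small small the   [S -> small the]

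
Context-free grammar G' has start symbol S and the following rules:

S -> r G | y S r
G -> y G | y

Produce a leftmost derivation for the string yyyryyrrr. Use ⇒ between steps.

S ⇒ ySr ⇒ yySrr ⇒ yyySrrr ⇒ yyyrGrrr ⇒ yyyryGrrr ⇒ yyyryyrrr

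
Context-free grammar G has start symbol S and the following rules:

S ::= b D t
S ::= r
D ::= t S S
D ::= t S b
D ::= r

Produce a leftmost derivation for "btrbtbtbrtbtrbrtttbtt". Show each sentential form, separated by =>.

S=>bDt=>btSSt=>btrSt=>btrbDtt=>btrbtSbtt=>btrbtbDtbtt=>btrbtbtSStbtt=>btrbtbtbDtStbtt=>btrbtbtbrtStbtt=>btrbtbtbrtbDttbtt=>btrbtbtbrtbtSSttbtt=>btrbtbtbrtbtrSttbtt=>btrbtbtbrtbtrbDtttbtt=>btrbtbtbrtbtrbrtttbtt

S => bDt   [S ::= b D t]
bDt => btSSt   [D ::= t S S]
btSSt => btrSt   [S ::= r]
btrSt => btrbDtt   [S ::= b D t]
btrbDtt => btrbtSbtt   [D ::= t S b]
btrbtSbtt => btrbtbDtbtt   [S ::= b D t]
btrbtbDtbtt => btrbtbtSStbtt   [D ::= t S S]
btrbtbtSStbtt => btrbtbtbDtStbtt   [S ::= b D t]
btrbtbtbDtStbtt => btrbtbtbrtStbtt   [D ::= r]
btrbtbtbrtStbtt => btrbtbtbrtbDttbtt   [S ::= b D t]
btrbtbtbrtbDttbtt => btrbtbtbrtbtSSttbtt   [D ::= t S S]
btrbtbtbrtbtSSttbtt => btrbtbtbrtbtrSttbtt   [S ::= r]
btrbtbtbrtbtrSttbtt => btrbtbtbrtbtrbDtttbtt   [S ::= b D t]
btrbtbtbrtbtrbDtttbtt => btrbtbtbrtbtrbrtttbtt   [D ::= r]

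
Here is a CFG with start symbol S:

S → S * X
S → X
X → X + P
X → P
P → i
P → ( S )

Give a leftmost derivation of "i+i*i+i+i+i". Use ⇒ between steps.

S ⇒ S*X   [S → S * X]
S*X ⇒ X*X   [S → X]
X*X ⇒ X+P*X   [X → X + P]
X+P*X ⇒ P+P*X   [X → P]
P+P*X ⇒ i+P*X   [P → i]
i+P*X ⇒ i+i*X   [P → i]
i+i*X ⇒ i+i*X+P   [X → X + P]
i+i*X+P ⇒ i+i*X+P+P   [X → X + P]
i+i*X+P+P ⇒ i+i*X+P+P+P   [X → X + P]
i+i*X+P+P+P ⇒ i+i*P+P+P+P   [X → P]
i+i*P+P+P+P ⇒ i+i*i+P+P+P   [P → i]
i+i*i+P+P+P ⇒ i+i*i+i+P+P   [P → i]
i+i*i+i+P+P ⇒ i+i*i+i+i+P   [P → i]
i+i*i+i+i+P ⇒ i+i*i+i+i+i   [P → i]

S⇒S*X⇒X*X⇒X+P*X⇒P+P*X⇒i+P*X⇒i+i*X⇒i+i*X+P⇒i+i*X+P+P⇒i+i*X+P+P+P⇒i+i*P+P+P+P⇒i+i*i+P+P+P⇒i+i*i+i+P+P⇒i+i*i+i+i+P⇒i+i*i+i+i+i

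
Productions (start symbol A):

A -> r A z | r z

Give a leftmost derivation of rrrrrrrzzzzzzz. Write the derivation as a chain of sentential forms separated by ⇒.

A⇒rAz⇒rrAzz⇒rrrAzzz⇒rrrrAzzzz⇒rrrrrAzzzzz⇒rrrrrrAzzzzzz⇒rrrrrrrzzzzzzz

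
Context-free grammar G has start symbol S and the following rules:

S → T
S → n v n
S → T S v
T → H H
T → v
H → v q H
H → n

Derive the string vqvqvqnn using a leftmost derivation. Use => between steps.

S => T => HH => vqHH => vqvqHH => vqvqvqHH => vqvqvqnH => vqvqvqnn

S => T   [S → T]
T => HH   [T → H H]
HH => vqHH   [H → v q H]
vqHH => vqvqHH   [H → v q H]
vqvqHH => vqvqvqHH   [H → v q H]
vqvqvqHH => vqvqvqnH   [H → n]
vqvqvqnH => vqvqvqnn   [H → n]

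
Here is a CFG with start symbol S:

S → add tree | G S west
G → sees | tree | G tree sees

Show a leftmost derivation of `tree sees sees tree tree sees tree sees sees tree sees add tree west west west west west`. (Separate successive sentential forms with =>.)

S => G S west => tree S west => tree G S west west => tree sees S west west => tree sees G S west west west => tree sees sees S west west west => tree sees sees G S west west west west => tree sees sees G tree sees S west west west west => tree sees sees G tree sees tree sees S west west west west => tree sees sees tree tree sees tree sees S west west west west => tree sees sees tree tree sees tree sees G S west west west west west => tree sees sees tree tree sees tree sees G tree sees S west west west west west => tree sees sees tree tree sees tree sees sees tree sees S west west west west west => tree sees sees tree tree sees tree sees sees tree sees add tree west west west west west

S => G S west   [S → G S west]
G S west => tree S west   [G → tree]
tree S west => tree G S west west   [S → G S west]
tree G S west west => tree sees S west west   [G → sees]
tree sees S west west => tree sees G S west west west   [S → G S west]
tree sees G S west west west => tree sees sees S west west west   [G → sees]
tree sees sees S west west west => tree sees sees G S west west west west   [S → G S west]
tree sees sees G S west west west west => tree sees sees G tree sees S west west west west   [G → G tree sees]
tree sees sees G tree sees S west west west west => tree sees sees G tree sees tree sees S west west west west   [G → G tree sees]
tree sees sees G tree sees tree sees S west west west west => tree sees sees tree tree sees tree sees S west west west west   [G → tree]
tree sees sees tree tree sees tree sees S west west west west => tree sees sees tree tree sees tree sees G S west west west west west   [S → G S west]
tree sees sees tree tree sees tree sees G S west west west west west => tree sees sees tree tree sees tree sees G tree sees S west west west west west   [G → G tree sees]
tree sees sees tree tree sees tree sees G tree sees S west west west west west => tree sees sees tree tree sees tree sees sees tree sees S west west west west west   [G → sees]
tree sees sees tree tree sees tree sees sees tree sees S west west west west west => tree sees sees tree tree sees tree sees sees tree sees add tree west west west west west   [S → add tree]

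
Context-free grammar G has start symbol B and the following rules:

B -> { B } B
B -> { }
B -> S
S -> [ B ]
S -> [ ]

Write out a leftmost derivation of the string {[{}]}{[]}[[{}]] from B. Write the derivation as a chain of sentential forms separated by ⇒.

B ⇒ {B}B ⇒ {S}B ⇒ {[B]}B ⇒ {[{}]}B ⇒ {[{}]}{B}B ⇒ {[{}]}{S}B ⇒ {[{}]}{[]}B ⇒ {[{}]}{[]}S ⇒ {[{}]}{[]}[B] ⇒ {[{}]}{[]}[S] ⇒ {[{}]}{[]}[[B]] ⇒ {[{}]}{[]}[[{}]]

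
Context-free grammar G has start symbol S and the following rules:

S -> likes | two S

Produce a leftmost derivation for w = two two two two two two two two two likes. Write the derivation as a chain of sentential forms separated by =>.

S => two S => two two S => two two two S => two two two two S => two two two two two S => two two two two two two S => two two two two two two two S => two two two two two two two two S => two two two two two two two two two S => two two two two two two two two two likes

S => two S   [S -> two S]
two S => two two S   [S -> two S]
two two S => two two two S   [S -> two S]
two two two S => two two two two S   [S -> two S]
two two two two S => two two two two two S   [S -> two S]
two two two two two S => two two two two two two S   [S -> two S]
two two two two two two S => two two two two two two two S   [S -> two S]
two two two two two two two S => two two two two two two two two S   [S -> two S]
two two two two two two two two S => two two two two two two two two two S   [S -> two S]
two two two two two two two two two S => two two two two two two two two two likes   [S -> likes]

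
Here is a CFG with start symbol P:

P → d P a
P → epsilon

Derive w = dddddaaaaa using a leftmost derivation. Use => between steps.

P => dPa   [P → d P a]
dPa => ddPaa   [P → d P a]
ddPaa => dddPaaa   [P → d P a]
dddPaaa => ddddPaaaa   [P → d P a]
ddddPaaaa => dddddPaaaaa   [P → d P a]
dddddPaaaaa => dddddaaaaa   [P → epsilon]

P => dPa => ddPaa => dddPaaa => ddddPaaaa => dddddPaaaaa => dddddaaaaa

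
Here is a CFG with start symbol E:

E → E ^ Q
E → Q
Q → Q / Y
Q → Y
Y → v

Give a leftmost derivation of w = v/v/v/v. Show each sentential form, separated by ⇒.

E ⇒ Q   [E → Q]
Q ⇒ Q/Y   [Q → Q / Y]
Q/Y ⇒ Q/Y/Y   [Q → Q / Y]
Q/Y/Y ⇒ Q/Y/Y/Y   [Q → Q / Y]
Q/Y/Y/Y ⇒ Y/Y/Y/Y   [Q → Y]
Y/Y/Y/Y ⇒ v/Y/Y/Y   [Y → v]
v/Y/Y/Y ⇒ v/v/Y/Y   [Y → v]
v/v/Y/Y ⇒ v/v/v/Y   [Y → v]
v/v/v/Y ⇒ v/v/v/v   [Y → v]

E ⇒ Q ⇒ Q/Y ⇒ Q/Y/Y ⇒ Q/Y/Y/Y ⇒ Y/Y/Y/Y ⇒ v/Y/Y/Y ⇒ v/v/Y/Y ⇒ v/v/v/Y ⇒ v/v/v/v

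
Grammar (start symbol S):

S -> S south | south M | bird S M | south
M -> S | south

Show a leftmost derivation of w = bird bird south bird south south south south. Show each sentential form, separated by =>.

S => bird S M => bird S south M => bird bird S M south M => bird bird south M south M => bird bird south S south M => bird bird south bird S M south M => bird bird south bird south M south M => bird bird south bird south S south M => bird bird south bird south south south M => bird bird south bird south south south south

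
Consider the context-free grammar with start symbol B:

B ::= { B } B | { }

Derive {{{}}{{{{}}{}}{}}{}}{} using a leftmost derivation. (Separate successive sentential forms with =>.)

B => {B}B   [B ::= { B } B]
{B}B => {{B}B}B   [B ::= { B } B]
{{B}B}B => {{{}}B}B   [B ::= { }]
{{{}}B}B => {{{}}{B}B}B   [B ::= { B } B]
{{{}}{B}B}B => {{{}}{{B}B}B}B   [B ::= { B } B]
{{{}}{{B}B}B}B => {{{}}{{{B}B}B}B}B   [B ::= { B } B]
{{{}}{{{B}B}B}B}B => {{{}}{{{{}}B}B}B}B   [B ::= { }]
{{{}}{{{{}}B}B}B}B => {{{}}{{{{}}{}}B}B}B   [B ::= { }]
{{{}}{{{{}}{}}B}B}B => {{{}}{{{{}}{}}{}}B}B   [B ::= { }]
{{{}}{{{{}}{}}{}}B}B => {{{}}{{{{}}{}}{}}{}}B   [B ::= { }]
{{{}}{{{{}}{}}{}}{}}B => {{{}}{{{{}}{}}{}}{}}{}   [B ::= { }]

B => {B}B => {{B}B}B => {{{}}B}B => {{{}}{B}B}B => {{{}}{{B}B}B}B => {{{}}{{{B}B}B}B}B => {{{}}{{{{}}B}B}B}B => {{{}}{{{{}}{}}B}B}B => {{{}}{{{{}}{}}{}}B}B => {{{}}{{{{}}{}}{}}{}}B => {{{}}{{{{}}{}}{}}{}}{}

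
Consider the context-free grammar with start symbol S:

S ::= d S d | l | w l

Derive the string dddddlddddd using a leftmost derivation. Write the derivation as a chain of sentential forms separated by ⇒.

S ⇒ dSd   [S ::= d S d]
dSd ⇒ ddSdd   [S ::= d S d]
ddSdd ⇒ dddSddd   [S ::= d S d]
dddSddd ⇒ ddddSdddd   [S ::= d S d]
ddddSdddd ⇒ dddddSddddd   [S ::= d S d]
dddddSddddd ⇒ dddddlddddd   [S ::= l]

S⇒dSd⇒ddSdd⇒dddSddd⇒ddddSdddd⇒dddddSddddd⇒dddddlddddd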